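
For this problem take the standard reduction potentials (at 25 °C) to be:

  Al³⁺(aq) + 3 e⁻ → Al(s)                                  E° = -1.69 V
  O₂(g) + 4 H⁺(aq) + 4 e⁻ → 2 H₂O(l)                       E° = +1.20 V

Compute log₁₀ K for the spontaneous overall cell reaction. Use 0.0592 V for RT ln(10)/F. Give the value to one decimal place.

Cathode: O₂/H₂O; anode: Al³⁺/Al. E°cell = +2.89 V, n = 12.
log K = nE°cell / 0.0592 = (12)(+2.89) / 0.0592 = 585.8.

585.8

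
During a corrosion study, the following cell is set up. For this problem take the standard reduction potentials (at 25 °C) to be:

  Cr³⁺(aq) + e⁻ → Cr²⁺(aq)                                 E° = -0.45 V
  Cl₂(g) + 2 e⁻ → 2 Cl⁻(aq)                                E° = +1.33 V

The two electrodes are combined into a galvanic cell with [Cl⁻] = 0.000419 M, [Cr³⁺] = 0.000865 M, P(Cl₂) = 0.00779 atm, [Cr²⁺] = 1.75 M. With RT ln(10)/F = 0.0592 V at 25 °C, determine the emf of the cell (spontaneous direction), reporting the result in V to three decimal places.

Cl₂/Cl⁻ is the cathode (higher E°), Cr³⁺/Cr²⁺ the anode: E°cell = +1.33 − (-0.45) = +1.78 V, n = 2.
Overall: Cl₂(g) + 2 Cr²⁺(aq) → 2 Cl⁻(aq) + 2 Cr³⁺(aq)
Q = [Cl⁻]^2·[Cr³⁺]^2 / (P(Cl₂)·[Cr²⁺]^2); log Q = -11.259.
E = E° − (0.0592/n) log Q = +1.78 − (0.0592/2)(-11.259) = +2.113 V.

+2.113 V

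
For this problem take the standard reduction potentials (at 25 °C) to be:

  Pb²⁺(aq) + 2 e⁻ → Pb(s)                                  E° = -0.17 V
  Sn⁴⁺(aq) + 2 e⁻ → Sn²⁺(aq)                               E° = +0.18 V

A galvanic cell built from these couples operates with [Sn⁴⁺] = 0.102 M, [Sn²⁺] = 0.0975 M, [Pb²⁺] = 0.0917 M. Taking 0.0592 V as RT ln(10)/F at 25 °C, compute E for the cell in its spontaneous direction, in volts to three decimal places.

+0.381 V

Sn⁴⁺/Sn²⁺ is the cathode (higher E°), Pb²⁺/Pb the anode: E°cell = +0.18 − (-0.17) = +0.35 V, n = 2.
Overall: Sn⁴⁺(aq) + Pb(s) → Sn²⁺(aq) + Pb²⁺(aq)
Q = [Sn²⁺]·[Pb²⁺] / ([Sn⁴⁺]); log Q = -1.057.
E = E° − (0.0592/n) log Q = +0.35 − (0.0592/2)(-1.057) = +0.381 V.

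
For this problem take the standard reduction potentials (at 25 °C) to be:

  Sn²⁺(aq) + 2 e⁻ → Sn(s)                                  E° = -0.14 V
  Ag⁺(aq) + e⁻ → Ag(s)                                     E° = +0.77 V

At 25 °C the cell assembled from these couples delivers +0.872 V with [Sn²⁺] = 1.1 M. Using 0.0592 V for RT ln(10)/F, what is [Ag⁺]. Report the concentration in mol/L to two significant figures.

Ag⁺/Ag is the cathode, Sn²⁺/Sn the anode: E°cell = +0.91 V, n = 2.
Overall reaction: 2 Ag⁺(aq) + Sn(s) → 2 Ag(s) + Sn²⁺(aq); Q = [Sn²⁺]^1/[Ag⁺]^2.
From E = E° − (0.0592/n) log Q: log Q = (E° − E)·n/0.0592 = (+0.91 − (+0.872))·2/0.0592 = 1.2838.
So 2·log[Ag⁺] = 1·log(1.1) − log Q = 0.0414 − (1.2838) = -1.2424; log[Ag⁺] = -1.2424 / 2 = -0.6212; [Ag⁺] = 10^(-0.6212) ≈ 0.24 M.

0.24 M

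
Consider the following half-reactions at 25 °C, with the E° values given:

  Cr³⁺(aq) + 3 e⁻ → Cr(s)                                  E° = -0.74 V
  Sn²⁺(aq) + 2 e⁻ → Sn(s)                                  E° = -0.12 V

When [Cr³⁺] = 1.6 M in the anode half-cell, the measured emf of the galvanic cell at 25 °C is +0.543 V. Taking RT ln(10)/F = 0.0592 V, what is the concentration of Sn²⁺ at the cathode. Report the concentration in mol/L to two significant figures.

0.0034 M

Sn²⁺/Sn is the cathode, Cr³⁺/Cr the anode: E°cell = +0.62 V, n = 6.
Overall reaction: 3 Sn²⁺(aq) + 2 Cr(s) → 3 Sn(s) + 2 Cr³⁺(aq); Q = [Cr³⁺]^2/[Sn²⁺]^3.
From E = E° − (0.0592/n) log Q: log Q = (E° − E)·n/0.0592 = (+0.62 − (+0.543))·6/0.0592 = 7.8041.
So 3·log[Sn²⁺] = 2·log(1.6) − log Q = 0.4082 − (7.8041) = -7.3959; log[Sn²⁺] = -7.3959 / 3 = -2.4653; [Sn²⁺] = 10^(-2.4653) ≈ 0.0034 M.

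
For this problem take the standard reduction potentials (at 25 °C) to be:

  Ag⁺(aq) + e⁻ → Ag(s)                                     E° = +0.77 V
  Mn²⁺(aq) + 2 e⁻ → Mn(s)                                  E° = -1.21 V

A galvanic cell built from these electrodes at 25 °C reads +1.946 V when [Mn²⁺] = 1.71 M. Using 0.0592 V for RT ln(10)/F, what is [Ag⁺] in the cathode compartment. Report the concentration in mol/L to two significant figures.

0.35 M

Ag⁺/Ag is the cathode, Mn²⁺/Mn the anode: E°cell = +1.98 V, n = 2.
Overall reaction: 2 Ag⁺(aq) + Mn(s) → 2 Ag(s) + Mn²⁺(aq); Q = [Mn²⁺]^1/[Ag⁺]^2.
From E = E° − (0.0592/n) log Q: log Q = (E° − E)·n/0.0592 = (+1.98 − (+1.946))·2/0.0592 = 1.1486.
So 2·log[Ag⁺] = 1·log(1.71) − log Q = 0.2330 − (1.1486) = -0.9156; log[Ag⁺] = -0.9156 / 2 = -0.4578; [Ag⁺] = 10^(-0.4578) ≈ 0.35 M.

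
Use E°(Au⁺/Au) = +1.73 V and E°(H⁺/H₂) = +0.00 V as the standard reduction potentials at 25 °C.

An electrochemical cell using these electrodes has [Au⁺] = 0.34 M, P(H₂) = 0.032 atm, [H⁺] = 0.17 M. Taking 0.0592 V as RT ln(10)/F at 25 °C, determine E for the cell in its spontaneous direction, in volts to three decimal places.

Au⁺/Au is the cathode (higher E°), H⁺/H₂ the anode: E°cell = +1.73 − (+0.00) = +1.73 V, n = 2.
Overall: 2 Au⁺(aq) + H₂(g) → 2 Au(s) + 2 H⁺(aq)
Q = [H⁺]^2 / ([Au⁺]^2·P(H₂)); log Q = 0.893.
E = E° − (0.0592/n) log Q = +1.73 − (0.0592/2)(0.893) = +1.704 V.

+1.704 V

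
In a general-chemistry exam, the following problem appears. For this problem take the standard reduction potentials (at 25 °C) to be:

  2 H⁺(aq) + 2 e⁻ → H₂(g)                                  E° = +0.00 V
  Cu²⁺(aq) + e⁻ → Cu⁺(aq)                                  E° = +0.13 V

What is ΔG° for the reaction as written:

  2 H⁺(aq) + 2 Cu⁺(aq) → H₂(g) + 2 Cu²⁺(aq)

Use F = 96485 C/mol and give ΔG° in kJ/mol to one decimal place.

+25.1 kJ/mol

As written, H⁺/H₂ is reduced (cathode) and Cu²⁺/Cu⁺ is oxidised (anode), so E°cell = (+0.00) − (+0.13) = -0.13 V.
Balancing electrons gives n = 2.
ΔG° = −nFE° = −(2)(96485)(-0.13) = 25,086 J = +25.1 kJ/mol.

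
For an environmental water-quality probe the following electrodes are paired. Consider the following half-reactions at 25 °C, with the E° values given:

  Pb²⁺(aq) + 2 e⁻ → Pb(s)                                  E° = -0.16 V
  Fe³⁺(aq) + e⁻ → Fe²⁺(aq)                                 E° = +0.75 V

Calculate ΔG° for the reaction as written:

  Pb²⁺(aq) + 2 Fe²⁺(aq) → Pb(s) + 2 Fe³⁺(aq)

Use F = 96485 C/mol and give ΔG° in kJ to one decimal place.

As written, Pb²⁺/Pb is reduced (cathode) and Fe³⁺/Fe²⁺ is oxidised (anode), so E°cell = (-0.16) − (+0.75) = -0.91 V.
Balancing electrons gives n = 2.
ΔG° = −nFE° = −(2)(96485)(-0.91) = 175,603 J = +175.6 kJ.

+175.6 kJ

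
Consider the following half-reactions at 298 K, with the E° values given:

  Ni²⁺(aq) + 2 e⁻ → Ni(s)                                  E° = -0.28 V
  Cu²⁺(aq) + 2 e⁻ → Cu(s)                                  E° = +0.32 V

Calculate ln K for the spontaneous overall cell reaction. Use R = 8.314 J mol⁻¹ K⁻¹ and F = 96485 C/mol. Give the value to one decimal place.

Cathode: Cu²⁺/Cu; anode: Ni²⁺/Ni. E°cell = (+0.32) − (-0.28) = +0.60 V, with n = 2.
ΔG° = −nFE° = −RT ln K, so ln K = nFE°/(RT) = (2)(96485)(+0.60) / ((8.314)(298)) = 46.732.

46.7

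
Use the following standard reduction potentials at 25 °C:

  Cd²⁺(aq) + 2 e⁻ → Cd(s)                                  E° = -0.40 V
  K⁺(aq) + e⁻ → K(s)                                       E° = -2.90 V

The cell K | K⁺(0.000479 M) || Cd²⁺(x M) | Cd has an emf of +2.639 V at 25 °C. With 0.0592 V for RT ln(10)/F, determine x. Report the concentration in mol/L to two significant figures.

0.011 M

Cd²⁺/Cd is the cathode, K⁺/K the anode: E°cell = +2.50 V, n = 2.
Overall reaction: Cd²⁺(aq) + 2 K(s) → Cd(s) + 2 K⁺(aq); Q = [K⁺]^2/[Cd²⁺]^1.
From E = E° − (0.0592/n) log Q: log Q = (E° − E)·n/0.0592 = (+2.50 − (+2.639))·2/0.0592 = -4.6959.
So 1·log[Cd²⁺] = 2·log(0.000479) − log Q = -6.6393 − (-4.6959) = -1.9434; [Cd²⁺] = 10^(-1.9434) ≈ 0.011 M.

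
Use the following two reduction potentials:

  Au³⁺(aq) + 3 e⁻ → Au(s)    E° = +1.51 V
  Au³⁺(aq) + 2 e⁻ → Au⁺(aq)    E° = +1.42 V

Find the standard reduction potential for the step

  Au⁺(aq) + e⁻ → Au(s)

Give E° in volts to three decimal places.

+1.690 V

Sequential free energies add, so n₃E°₃ = n₁E°₁ + n₂E°₂.
With n₃ = 3, and the known step contributing 2×(+1.42) V, the unknown satisfies 1·E° = 3×(+1.51) − 2×(+1.42) = +1.690.
E° = +1.690 / 1 = +1.690 V.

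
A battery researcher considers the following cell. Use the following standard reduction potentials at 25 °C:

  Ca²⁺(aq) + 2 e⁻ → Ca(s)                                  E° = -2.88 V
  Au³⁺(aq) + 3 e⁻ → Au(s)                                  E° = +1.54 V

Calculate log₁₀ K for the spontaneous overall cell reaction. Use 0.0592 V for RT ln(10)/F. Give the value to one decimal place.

448.0

Cathode: Au³⁺/Au; anode: Ca²⁺/Ca. E°cell = +4.42 V, n = 6.
log K = nE°cell / 0.0592 = (6)(+4.42) / 0.0592 = 448.0.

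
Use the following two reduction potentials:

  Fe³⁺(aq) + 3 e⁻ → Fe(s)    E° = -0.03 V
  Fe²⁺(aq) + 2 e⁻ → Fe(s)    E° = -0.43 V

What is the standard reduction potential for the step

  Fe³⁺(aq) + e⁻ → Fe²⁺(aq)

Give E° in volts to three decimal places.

+0.770 V

Sequential free energies add, so n₃E°₃ = n₁E°₁ + n₂E°₂.
With n₃ = 3, and the known step contributing 2×(-0.43) V, the unknown satisfies 1·E° = 3×(-0.03) − 2×(-0.43) = +0.770.
E° = +0.770 / 1 = +0.770 V.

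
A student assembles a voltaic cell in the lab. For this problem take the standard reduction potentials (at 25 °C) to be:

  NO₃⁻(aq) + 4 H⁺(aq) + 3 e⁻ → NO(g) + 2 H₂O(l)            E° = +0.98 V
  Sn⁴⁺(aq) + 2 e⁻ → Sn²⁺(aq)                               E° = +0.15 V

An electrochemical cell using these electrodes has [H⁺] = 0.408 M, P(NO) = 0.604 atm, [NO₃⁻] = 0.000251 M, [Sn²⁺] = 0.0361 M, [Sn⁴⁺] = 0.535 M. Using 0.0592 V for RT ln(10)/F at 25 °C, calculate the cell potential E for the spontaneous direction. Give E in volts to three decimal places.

NO₃⁻/NO is the cathode (higher E°), Sn⁴⁺/Sn²⁺ the anode: E°cell = +0.98 − (+0.15) = +0.83 V, n = 6.
Overall: 2 NO₃⁻(aq) + 8 H⁺(aq) + 3 Sn²⁺(aq) → 2 NO(g) + 4 H₂O(l) + 3 Sn⁴⁺(aq)
Q = P(NO)^2·[Sn⁴⁺]^3 / ([NO₃⁻]^2·[H⁺]^8·[Sn²⁺]^3); log Q = 13.390.
E = E° − (0.0592/n) log Q = +0.83 − (0.0592/6)(13.390) = +0.698 V.

+0.698 V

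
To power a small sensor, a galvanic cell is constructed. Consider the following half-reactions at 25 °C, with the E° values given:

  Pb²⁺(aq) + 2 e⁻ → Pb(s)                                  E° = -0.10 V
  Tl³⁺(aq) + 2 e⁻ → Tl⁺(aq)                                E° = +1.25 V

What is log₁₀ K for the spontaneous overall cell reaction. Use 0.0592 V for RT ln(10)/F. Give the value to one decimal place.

Cathode: Tl³⁺/Tl⁺; anode: Pb²⁺/Pb. E°cell = +1.35 V, n = 2.
log K = nE°cell / 0.0592 = (2)(+1.35) / 0.0592 = 45.6.

45.6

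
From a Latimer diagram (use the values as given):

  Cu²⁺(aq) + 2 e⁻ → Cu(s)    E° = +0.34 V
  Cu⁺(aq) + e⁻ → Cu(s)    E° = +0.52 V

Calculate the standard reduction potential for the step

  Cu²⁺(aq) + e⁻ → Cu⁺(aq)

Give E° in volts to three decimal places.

Sequential free energies add, so n₃E°₃ = n₁E°₁ + n₂E°₂.
With n₃ = 2, and the known step contributing 1×(+0.52) V, the unknown satisfies 1·E° = 2×(+0.34) − 1×(+0.52) = +0.160.
E° = +0.160 / 1 = +0.160 V.

+0.160 V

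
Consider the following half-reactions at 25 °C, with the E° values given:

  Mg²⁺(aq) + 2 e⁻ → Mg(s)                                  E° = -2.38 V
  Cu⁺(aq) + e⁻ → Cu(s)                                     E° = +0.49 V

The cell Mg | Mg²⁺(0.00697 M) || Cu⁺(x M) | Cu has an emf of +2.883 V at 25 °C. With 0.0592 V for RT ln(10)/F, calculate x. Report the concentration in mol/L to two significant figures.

0.14 M

Cu⁺/Cu is the cathode, Mg²⁺/Mg the anode: E°cell = +2.87 V, n = 2.
Overall reaction: 2 Cu⁺(aq) + Mg(s) → 2 Cu(s) + Mg²⁺(aq); Q = [Mg²⁺]^1/[Cu⁺]^2.
From E = E° − (0.0592/n) log Q: log Q = (E° − E)·n/0.0592 = (+2.87 − (+2.883))·2/0.0592 = -0.4392.
So 2·log[Cu⁺] = 1·log(0.00697) − log Q = -2.1568 − (-0.4392) = -1.7176; log[Cu⁺] = -1.7176 / 2 = -0.8588; [Cu⁺] = 10^(-0.8588) ≈ 0.14 M.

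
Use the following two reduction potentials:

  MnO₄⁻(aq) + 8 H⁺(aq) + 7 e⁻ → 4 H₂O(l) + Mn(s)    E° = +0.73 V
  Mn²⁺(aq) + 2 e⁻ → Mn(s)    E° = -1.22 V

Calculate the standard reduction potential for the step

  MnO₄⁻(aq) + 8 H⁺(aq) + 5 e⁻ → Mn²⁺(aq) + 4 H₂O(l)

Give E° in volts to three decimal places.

+1.510 V

Sequential free energies add, so n₃E°₃ = n₁E°₁ + n₂E°₂.
With n₃ = 7, and the known step contributing 2×(-1.22) V, the unknown satisfies 5·E° = 7×(+0.73) − 2×(-1.22) = +7.550.
E° = +7.550 / 5 = +1.510 V.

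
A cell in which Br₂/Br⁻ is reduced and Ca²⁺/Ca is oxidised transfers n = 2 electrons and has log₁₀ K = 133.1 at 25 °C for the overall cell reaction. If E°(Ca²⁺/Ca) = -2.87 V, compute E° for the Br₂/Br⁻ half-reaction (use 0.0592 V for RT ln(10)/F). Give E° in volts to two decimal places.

+1.07 V

E°cell = (0.0592/n)·log K = (0.0592/2)(133.1) = +3.940 V.
Since Br₂/Br⁻ is the cathode and Ca²⁺/Ca the anode, E°cell = E°(Br₂/Br⁻) − E°(Ca²⁺/Ca).
So E°(Br₂/Br⁻) = E°cell + E°(Ca²⁺/Ca) = +3.940 + (-2.87) = +1.07 V.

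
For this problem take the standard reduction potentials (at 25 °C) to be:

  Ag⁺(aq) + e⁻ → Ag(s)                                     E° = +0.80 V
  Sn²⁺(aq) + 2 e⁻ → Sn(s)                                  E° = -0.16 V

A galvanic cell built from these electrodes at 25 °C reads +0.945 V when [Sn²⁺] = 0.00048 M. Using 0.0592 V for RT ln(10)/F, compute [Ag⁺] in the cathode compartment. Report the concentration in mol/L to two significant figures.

Ag⁺/Ag is the cathode, Sn²⁺/Sn the anode: E°cell = +0.96 V, n = 2.
Overall reaction: 2 Ag⁺(aq) + Sn(s) → 2 Ag(s) + Sn²⁺(aq); Q = [Sn²⁺]^1/[Ag⁺]^2.
From E = E° − (0.0592/n) log Q: log Q = (E° − E)·n/0.0592 = (+0.96 − (+0.945))·2/0.0592 = 0.5068.
So 2·log[Ag⁺] = 1·log(0.00048) − log Q = -3.3188 − (0.5068) = -3.8256; log[Ag⁺] = -3.8256 / 2 = -1.9128; [Ag⁺] = 10^(-1.9128) ≈ 0.012 M.

0.012 M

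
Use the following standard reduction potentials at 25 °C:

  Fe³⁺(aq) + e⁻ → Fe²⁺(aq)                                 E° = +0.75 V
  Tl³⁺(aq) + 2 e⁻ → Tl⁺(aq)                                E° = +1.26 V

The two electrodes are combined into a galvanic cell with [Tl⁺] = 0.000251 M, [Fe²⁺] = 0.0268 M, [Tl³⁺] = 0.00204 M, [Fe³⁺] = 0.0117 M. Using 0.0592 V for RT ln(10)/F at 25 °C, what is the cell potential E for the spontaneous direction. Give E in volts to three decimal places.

Tl³⁺/Tl⁺ is the cathode (higher E°), Fe³⁺/Fe²⁺ the anode: E°cell = +1.26 − (+0.75) = +0.51 V, n = 2.
Overall: Tl³⁺(aq) + 2 Fe²⁺(aq) → Tl⁺(aq) + 2 Fe³⁺(aq)
Q = [Tl⁺]·[Fe³⁺]^2 / ([Tl³⁺]·[Fe²⁺]^2); log Q = -1.630.
E = E° − (0.0592/n) log Q = +0.51 − (0.0592/2)(-1.630) = +0.558 V.

+0.558 V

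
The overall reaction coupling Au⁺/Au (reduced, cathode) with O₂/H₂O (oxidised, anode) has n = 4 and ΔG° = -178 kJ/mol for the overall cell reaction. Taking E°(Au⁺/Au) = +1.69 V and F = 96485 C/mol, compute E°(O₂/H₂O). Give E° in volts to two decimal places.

+1.23 V

E°cell = −ΔG°/(nF) = −(-178×10³)/((4)(96485)) = +0.461 V.
Since Au⁺/Au is the cathode and O₂/H₂O the anode, E°cell = E°(Au⁺/Au) − E°(O₂/H₂O).
So E°(O₂/H₂O) = E°(Au⁺/Au) − E°cell = (+1.69) − (+0.461) = +1.23 V.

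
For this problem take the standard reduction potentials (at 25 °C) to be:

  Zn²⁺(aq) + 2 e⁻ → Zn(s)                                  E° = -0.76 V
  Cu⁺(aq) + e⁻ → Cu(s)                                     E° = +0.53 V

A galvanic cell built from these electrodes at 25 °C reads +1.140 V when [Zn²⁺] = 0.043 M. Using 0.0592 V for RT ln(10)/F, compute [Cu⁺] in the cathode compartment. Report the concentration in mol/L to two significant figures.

Cu⁺/Cu is the cathode, Zn²⁺/Zn the anode: E°cell = +1.29 V, n = 2.
Overall reaction: 2 Cu⁺(aq) + Zn(s) → 2 Cu(s) + Zn²⁺(aq); Q = [Zn²⁺]^1/[Cu⁺]^2.
From E = E° − (0.0592/n) log Q: log Q = (E° − E)·n/0.0592 = (+1.29 − (+1.140))·2/0.0592 = 5.0676.
So 2·log[Cu⁺] = 1·log(0.043) − log Q = -1.3665 − (5.0676) = -6.4341; log[Cu⁺] = -6.4341 / 2 = -3.2170; [Cu⁺] = 10^(-3.2170) ≈ 0.00061 M.

0.00061 M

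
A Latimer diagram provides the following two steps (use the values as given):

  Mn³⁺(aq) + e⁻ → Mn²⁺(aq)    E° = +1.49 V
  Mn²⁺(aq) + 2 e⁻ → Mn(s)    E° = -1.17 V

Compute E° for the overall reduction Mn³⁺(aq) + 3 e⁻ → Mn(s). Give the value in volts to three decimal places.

Since ΔG° = −nFE° is additive over sequential reductions, n₃E°₃ = n₁E°₁ + n₂E°₂.
E°₃ = (1×+1.49 + 2×-1.17) / 3 = (-0.850) / 3 = -0.283 V.

-0.283 V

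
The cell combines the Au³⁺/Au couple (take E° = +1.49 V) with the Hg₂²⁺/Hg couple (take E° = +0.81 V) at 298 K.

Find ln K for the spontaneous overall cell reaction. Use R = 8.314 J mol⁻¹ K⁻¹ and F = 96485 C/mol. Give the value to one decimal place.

158.9

Cathode: Au³⁺/Au; anode: Hg₂²⁺/Hg. E°cell = (+1.49) − (+0.81) = +0.68 V, with n = 6.
ΔG° = −nFE° = −RT ln K, so ln K = nFE°/(RT) = (6)(96485)(+0.68) / ((8.314)(298)) = 158.889.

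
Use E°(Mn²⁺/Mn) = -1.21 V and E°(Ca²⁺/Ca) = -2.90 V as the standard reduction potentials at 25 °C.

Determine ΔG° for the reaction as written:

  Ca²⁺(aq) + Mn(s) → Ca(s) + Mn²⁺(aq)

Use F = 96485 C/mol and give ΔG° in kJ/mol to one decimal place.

+326.1 kJ/mol

As written, Ca²⁺/Ca is reduced (cathode) and Mn²⁺/Mn is oxidised (anode), so E°cell = (-2.90) − (-1.21) = -1.69 V.
Balancing electrons gives n = 2.
ΔG° = −nFE° = −(2)(96485)(-1.69) = 326,119 J = +326.1 kJ/mol.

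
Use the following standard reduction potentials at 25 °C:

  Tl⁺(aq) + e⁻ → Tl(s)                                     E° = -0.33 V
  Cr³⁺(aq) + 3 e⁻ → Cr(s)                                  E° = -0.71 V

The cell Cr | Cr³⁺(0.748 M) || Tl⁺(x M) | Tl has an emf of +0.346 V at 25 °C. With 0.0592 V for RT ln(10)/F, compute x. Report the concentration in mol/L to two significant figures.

Tl⁺/Tl is the cathode, Cr³⁺/Cr the anode: E°cell = +0.38 V, n = 3.
Overall reaction: 3 Tl⁺(aq) + Cr(s) → 3 Tl(s) + Cr³⁺(aq); Q = [Cr³⁺]^1/[Tl⁺]^3.
From E = E° − (0.0592/n) log Q: log Q = (E° − E)·n/0.0592 = (+0.38 − (+0.346))·3/0.0592 = 1.7230.
So 3·log[Tl⁺] = 1·log(0.748) − log Q = -0.1261 − (1.7230) = -1.8491; log[Tl⁺] = -1.8491 / 3 = -0.6164; [Tl⁺] = 10^(-0.6164) ≈ 0.24 M.

0.24 M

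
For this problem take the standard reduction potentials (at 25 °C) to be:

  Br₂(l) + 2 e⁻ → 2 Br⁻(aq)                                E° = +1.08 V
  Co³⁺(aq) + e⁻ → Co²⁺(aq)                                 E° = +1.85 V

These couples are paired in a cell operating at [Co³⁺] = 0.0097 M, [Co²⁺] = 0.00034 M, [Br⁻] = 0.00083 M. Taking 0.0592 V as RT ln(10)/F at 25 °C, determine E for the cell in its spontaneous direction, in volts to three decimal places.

+0.674 V

Co³⁺/Co²⁺ is the cathode (higher E°), Br₂/Br⁻ the anode: E°cell = +1.85 − (+1.08) = +0.77 V, n = 2.
Overall: 2 Co³⁺(aq) + 2 Br⁻(aq) → 2 Co²⁺(aq) + Br₂(l)
Q = [Co²⁺]^2 / ([Co³⁺]^2·[Br⁻]^2); log Q = 3.251.
E = E° − (0.0592/n) log Q = +0.77 − (0.0592/2)(3.251) = +0.674 V.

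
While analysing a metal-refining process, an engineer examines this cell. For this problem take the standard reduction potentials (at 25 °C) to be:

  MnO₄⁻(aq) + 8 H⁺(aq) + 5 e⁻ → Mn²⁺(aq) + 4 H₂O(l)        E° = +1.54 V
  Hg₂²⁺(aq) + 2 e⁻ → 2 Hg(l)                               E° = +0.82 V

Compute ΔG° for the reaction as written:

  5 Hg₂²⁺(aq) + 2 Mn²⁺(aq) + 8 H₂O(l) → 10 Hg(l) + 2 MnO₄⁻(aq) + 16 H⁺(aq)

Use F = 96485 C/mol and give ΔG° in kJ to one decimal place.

+694.7 kJ

As written, Hg₂²⁺/Hg is reduced (cathode) and MnO₄⁻/Mn²⁺ is oxidised (anode), so E°cell = (+0.82) − (+1.54) = -0.72 V.
Balancing electrons gives n = 10.
ΔG° = −nFE° = −(10)(96485)(-0.72) = 694,692 J = +694.7 kJ.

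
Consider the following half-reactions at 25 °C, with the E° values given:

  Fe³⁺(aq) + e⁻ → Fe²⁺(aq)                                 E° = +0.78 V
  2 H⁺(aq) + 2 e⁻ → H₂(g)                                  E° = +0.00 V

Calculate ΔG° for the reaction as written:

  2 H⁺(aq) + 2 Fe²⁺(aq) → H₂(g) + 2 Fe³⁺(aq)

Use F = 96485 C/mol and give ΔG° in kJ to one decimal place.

As written, H⁺/H₂ is reduced (cathode) and Fe³⁺/Fe²⁺ is oxidised (anode), so E°cell = (+0.00) − (+0.78) = -0.78 V.
Balancing electrons gives n = 2.
ΔG° = −nFE° = −(2)(96485)(-0.78) = 150,517 J = +150.5 kJ.

+150.5 kJ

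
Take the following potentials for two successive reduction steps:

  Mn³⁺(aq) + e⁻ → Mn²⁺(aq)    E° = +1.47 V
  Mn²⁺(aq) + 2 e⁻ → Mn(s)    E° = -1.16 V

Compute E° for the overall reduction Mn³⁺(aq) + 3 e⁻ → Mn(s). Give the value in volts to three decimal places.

-0.283 V

Since ΔG° = −nFE° is additive over sequential reductions, n₃E°₃ = n₁E°₁ + n₂E°₂.
E°₃ = (1×+1.47 + 2×-1.16) / 3 = (-0.850) / 3 = -0.283 V.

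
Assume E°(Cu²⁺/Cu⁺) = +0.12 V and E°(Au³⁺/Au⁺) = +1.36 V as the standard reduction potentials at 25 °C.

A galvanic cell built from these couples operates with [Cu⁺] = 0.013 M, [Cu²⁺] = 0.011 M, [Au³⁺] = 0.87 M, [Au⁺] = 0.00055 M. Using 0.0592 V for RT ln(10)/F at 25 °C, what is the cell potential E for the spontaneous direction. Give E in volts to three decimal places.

Au³⁺/Au⁺ is the cathode (higher E°), Cu²⁺/Cu⁺ the anode: E°cell = +1.36 − (+0.12) = +1.24 V, n = 2.
Overall: Au³⁺(aq) + 2 Cu⁺(aq) → Au⁺(aq) + 2 Cu²⁺(aq)
Q = [Au⁺]·[Cu²⁺]^2 / ([Au³⁺]·[Cu⁺]^2); log Q = -3.344.
E = E° − (0.0592/n) log Q = +1.24 − (0.0592/2)(-3.344) = +1.339 V.

+1.339 V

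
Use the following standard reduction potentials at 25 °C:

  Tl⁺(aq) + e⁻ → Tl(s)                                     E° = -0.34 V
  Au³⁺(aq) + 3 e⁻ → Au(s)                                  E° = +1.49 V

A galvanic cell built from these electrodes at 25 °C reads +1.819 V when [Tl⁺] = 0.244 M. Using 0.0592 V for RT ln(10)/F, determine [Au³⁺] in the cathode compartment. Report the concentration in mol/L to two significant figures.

0.0040 M

Au³⁺/Au is the cathode, Tl⁺/Tl the anode: E°cell = +1.83 V, n = 3.
Overall reaction: Au³⁺(aq) + 3 Tl(s) → Au(s) + 3 Tl⁺(aq); Q = [Tl⁺]^3/[Au³⁺]^1.
From E = E° − (0.0592/n) log Q: log Q = (E° − E)·n/0.0592 = (+1.83 − (+1.819))·3/0.0592 = 0.5574.
So 1·log[Au³⁺] = 3·log(0.244) − log Q = -1.8378 − (0.5574) = -2.3952; [Au³⁺] = 10^(-2.3952) ≈ 0.0040 M.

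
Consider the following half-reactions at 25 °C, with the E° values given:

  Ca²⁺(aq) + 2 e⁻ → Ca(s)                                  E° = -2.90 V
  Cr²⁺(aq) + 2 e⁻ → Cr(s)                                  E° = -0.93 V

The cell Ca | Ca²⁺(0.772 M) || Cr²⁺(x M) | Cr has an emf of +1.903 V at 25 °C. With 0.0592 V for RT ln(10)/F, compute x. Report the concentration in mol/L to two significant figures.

Cr²⁺/Cr is the cathode, Ca²⁺/Ca the anode: E°cell = +1.97 V, n = 2.
Overall reaction: Cr²⁺(aq) + Ca(s) → Cr(s) + Ca²⁺(aq); Q = [Ca²⁺]^1/[Cr²⁺]^1.
From E = E° − (0.0592/n) log Q: log Q = (E° − E)·n/0.0592 = (+1.97 − (+1.903))·2/0.0592 = 2.2635.
So 1·log[Cr²⁺] = 1·log(0.772) − log Q = -0.1124 − (2.2635) = -2.3759; [Cr²⁺] = 10^(-2.3759) ≈ 0.0042 M.

0.0042 M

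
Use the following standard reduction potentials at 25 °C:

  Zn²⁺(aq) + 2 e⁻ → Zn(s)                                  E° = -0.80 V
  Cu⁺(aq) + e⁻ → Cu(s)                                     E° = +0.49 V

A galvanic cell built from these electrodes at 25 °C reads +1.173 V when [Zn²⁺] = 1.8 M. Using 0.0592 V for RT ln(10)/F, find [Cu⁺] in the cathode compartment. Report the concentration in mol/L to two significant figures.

Cu⁺/Cu is the cathode, Zn²⁺/Zn the anode: E°cell = +1.29 V, n = 2.
Overall reaction: 2 Cu⁺(aq) + Zn(s) → 2 Cu(s) + Zn²⁺(aq); Q = [Zn²⁺]^1/[Cu⁺]^2.
From E = E° − (0.0592/n) log Q: log Q = (E° − E)·n/0.0592 = (+1.29 − (+1.173))·2/0.0592 = 3.9527.
So 2·log[Cu⁺] = 1·log(1.8) − log Q = 0.2553 − (3.9527) = -3.6974; log[Cu⁺] = -3.6974 / 2 = -1.8487; [Cu⁺] = 10^(-1.8487) ≈ 0.014 M.

0.014 M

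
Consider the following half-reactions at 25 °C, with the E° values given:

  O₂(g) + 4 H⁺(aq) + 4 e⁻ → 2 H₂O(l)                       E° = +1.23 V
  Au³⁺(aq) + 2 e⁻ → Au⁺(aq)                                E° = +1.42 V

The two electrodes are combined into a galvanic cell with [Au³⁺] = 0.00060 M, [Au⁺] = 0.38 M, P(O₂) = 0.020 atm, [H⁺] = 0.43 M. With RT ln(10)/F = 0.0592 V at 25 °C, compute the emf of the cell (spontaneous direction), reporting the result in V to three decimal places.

+0.154 V

Au³⁺/Au⁺ is the cathode (higher E°), O₂/H₂O the anode: E°cell = +1.42 − (+1.23) = +0.19 V, n = 4.
Overall: 2 Au³⁺(aq) + 2 H₂O(l) → 2 Au⁺(aq) + O₂(g) + 4 H⁺(aq)
Q = [Au⁺]^2·P(O₂)·[H⁺]^4 / ([Au³⁺]^2); log Q = 2.438.
E = E° − (0.0592/n) log Q = +0.19 − (0.0592/4)(2.438) = +0.154 V.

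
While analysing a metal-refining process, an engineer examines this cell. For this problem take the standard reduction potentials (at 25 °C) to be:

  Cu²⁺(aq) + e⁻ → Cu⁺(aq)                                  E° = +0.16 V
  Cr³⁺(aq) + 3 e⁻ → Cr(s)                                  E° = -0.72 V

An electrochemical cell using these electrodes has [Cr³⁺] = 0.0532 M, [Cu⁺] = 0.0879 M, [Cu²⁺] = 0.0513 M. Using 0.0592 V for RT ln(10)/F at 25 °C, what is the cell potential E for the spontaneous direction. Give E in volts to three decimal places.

Cu²⁺/Cu⁺ is the cathode (higher E°), Cr³⁺/Cr the anode: E°cell = +0.16 − (-0.72) = +0.88 V, n = 3.
Overall: 3 Cu²⁺(aq) + Cr(s) → 3 Cu⁺(aq) + Cr³⁺(aq)
Q = [Cu⁺]^3·[Cr³⁺] / ([Cu²⁺]^3); log Q = -0.572.
E = E° − (0.0592/n) log Q = +0.88 − (0.0592/3)(-0.572) = +0.891 V.

+0.891 V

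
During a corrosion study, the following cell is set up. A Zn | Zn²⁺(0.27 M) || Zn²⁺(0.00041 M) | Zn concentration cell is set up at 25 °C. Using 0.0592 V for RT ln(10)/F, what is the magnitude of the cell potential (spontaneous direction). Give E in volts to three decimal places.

For a concentration cell E°cell = 0. The 0.27 M side is the cathode (reduction is favoured where [Zn²⁺] is higher).
With n = 2, E = −(0.0592/2) log([Zn²⁺]ₐₙ/[Zn²⁺]꜀ₐₜ) = −(0.0592/2) log(0.00041/0.27) = −(0.0592/2)(-2.819) = +0.083 V.

+0.083 V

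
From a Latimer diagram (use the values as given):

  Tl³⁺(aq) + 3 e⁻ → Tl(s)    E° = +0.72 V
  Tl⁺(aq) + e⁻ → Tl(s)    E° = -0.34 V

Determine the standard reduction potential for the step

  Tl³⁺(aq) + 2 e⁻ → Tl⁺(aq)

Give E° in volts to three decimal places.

+1.250 V

Sequential free energies add, so n₃E°₃ = n₁E°₁ + n₂E°₂.
With n₃ = 3, and the known step contributing 1×(-0.34) V, the unknown satisfies 2·E° = 3×(+0.72) − 1×(-0.34) = +2.500.
E° = +2.500 / 2 = +1.250 V.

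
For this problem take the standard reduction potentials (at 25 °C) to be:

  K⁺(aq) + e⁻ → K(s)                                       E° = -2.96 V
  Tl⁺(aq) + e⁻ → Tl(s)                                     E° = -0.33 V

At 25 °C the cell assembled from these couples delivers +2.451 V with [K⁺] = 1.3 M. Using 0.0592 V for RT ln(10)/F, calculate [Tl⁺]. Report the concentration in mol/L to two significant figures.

0.0012 M

Tl⁺/Tl is the cathode, K⁺/K the anode: E°cell = +2.63 V, n = 1.
Overall reaction: Tl⁺(aq) + K(s) → Tl(s) + K⁺(aq); Q = [K⁺]^1/[Tl⁺]^1.
From E = E° − (0.0592/n) log Q: log Q = (E° − E)·n/0.0592 = (+2.63 − (+2.451))·1/0.0592 = 3.0236.
So 1·log[Tl⁺] = 1·log(1.3) − log Q = 0.1139 − (3.0236) = -2.9097; [Tl⁺] = 10^(-2.9097) ≈ 0.0012 M.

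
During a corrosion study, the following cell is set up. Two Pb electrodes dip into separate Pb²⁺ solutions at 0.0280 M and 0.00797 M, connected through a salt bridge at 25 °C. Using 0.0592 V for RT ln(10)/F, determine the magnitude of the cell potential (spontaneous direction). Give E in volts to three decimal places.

For a concentration cell E°cell = 0. The 0.0280 M side is the cathode (reduction is favoured where [Pb²⁺] is higher).
With n = 2, E = −(0.0592/2) log([Pb²⁺]ₐₙ/[Pb²⁺]꜀ₐₜ) = −(0.0592/2) log(0.00797/0.028) = −(0.0592/2)(-0.546) = +0.016 V.

+0.016 V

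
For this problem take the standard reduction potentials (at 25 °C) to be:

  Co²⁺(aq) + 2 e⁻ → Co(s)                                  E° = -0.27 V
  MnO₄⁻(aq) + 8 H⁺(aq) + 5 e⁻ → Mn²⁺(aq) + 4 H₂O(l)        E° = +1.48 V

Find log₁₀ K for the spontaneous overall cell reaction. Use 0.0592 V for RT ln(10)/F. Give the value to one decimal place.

295.6

Cathode: MnO₄⁻/Mn²⁺; anode: Co²⁺/Co. E°cell = +1.75 V, n = 10.
log K = nE°cell / 0.0592 = (10)(+1.75) / 0.0592 = 295.6.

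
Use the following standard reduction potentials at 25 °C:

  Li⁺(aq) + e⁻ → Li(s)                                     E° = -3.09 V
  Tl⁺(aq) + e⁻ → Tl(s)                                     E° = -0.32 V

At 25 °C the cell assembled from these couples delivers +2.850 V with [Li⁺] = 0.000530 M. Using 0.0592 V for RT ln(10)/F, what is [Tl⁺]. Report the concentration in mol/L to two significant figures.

Tl⁺/Tl is the cathode, Li⁺/Li the anode: E°cell = +2.77 V, n = 1.
Overall reaction: Tl⁺(aq) + Li(s) → Tl(s) + Li⁺(aq); Q = [Li⁺]^1/[Tl⁺]^1.
From E = E° − (0.0592/n) log Q: log Q = (E° − E)·n/0.0592 = (+2.77 − (+2.850))·1/0.0592 = -1.3514.
So 1·log[Tl⁺] = 1·log(0.00053) − log Q = -3.2757 − (-1.3514) = -1.9243; [Tl⁺] = 10^(-1.9243) ≈ 0.012 M.

0.012 M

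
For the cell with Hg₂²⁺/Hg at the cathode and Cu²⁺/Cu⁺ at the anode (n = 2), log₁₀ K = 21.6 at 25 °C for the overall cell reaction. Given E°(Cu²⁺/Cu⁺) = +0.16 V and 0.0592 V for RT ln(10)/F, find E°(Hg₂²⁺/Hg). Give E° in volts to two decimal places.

+0.80 V

E°cell = (0.0592/n)·log K = (0.0592/2)(21.6) = +0.639 V.
Since Hg₂²⁺/Hg is the cathode and Cu²⁺/Cu⁺ the anode, E°cell = E°(Hg₂²⁺/Hg) − E°(Cu²⁺/Cu⁺).
So E°(Hg₂²⁺/Hg) = E°cell + E°(Cu²⁺/Cu⁺) = +0.639 + (+0.16) = +0.80 V.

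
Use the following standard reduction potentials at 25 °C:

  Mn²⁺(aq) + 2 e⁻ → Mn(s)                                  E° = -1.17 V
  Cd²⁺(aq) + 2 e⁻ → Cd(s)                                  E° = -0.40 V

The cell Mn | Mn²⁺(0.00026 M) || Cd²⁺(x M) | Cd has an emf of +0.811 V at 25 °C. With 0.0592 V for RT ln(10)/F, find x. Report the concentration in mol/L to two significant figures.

0.0063 M

Cd²⁺/Cd is the cathode, Mn²⁺/Mn the anode: E°cell = +0.77 V, n = 2.
Overall reaction: Cd²⁺(aq) + Mn(s) → Cd(s) + Mn²⁺(aq); Q = [Mn²⁺]^1/[Cd²⁺]^1.
From E = E° − (0.0592/n) log Q: log Q = (E° − E)·n/0.0592 = (+0.77 − (+0.811))·2/0.0592 = -1.3851.
So 1·log[Cd²⁺] = 1·log(0.00026) − log Q = -3.5850 − (-1.3851) = -2.1999; [Cd²⁺] = 10^(-2.1999) ≈ 0.0063 M.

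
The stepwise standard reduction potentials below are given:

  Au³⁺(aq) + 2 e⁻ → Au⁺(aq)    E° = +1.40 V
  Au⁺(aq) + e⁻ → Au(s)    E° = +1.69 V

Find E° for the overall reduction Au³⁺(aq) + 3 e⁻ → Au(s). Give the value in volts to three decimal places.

Since ΔG° = −nFE° is additive over sequential reductions, n₃E°₃ = n₁E°₁ + n₂E°₂.
E°₃ = (2×+1.40 + 1×+1.69) / 3 = (+4.490) / 3 = +1.497 V.

+1.497 V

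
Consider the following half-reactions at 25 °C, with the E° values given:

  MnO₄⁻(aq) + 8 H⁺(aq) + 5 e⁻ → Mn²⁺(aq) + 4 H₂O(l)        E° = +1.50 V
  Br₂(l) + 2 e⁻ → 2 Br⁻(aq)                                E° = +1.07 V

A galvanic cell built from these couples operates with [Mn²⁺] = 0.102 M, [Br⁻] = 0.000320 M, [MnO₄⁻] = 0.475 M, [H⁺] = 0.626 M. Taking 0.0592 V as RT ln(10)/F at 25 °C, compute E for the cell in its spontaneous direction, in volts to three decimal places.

+0.212 V

MnO₄⁻/Mn²⁺ is the cathode (higher E°), Br₂/Br⁻ the anode: E°cell = +1.50 − (+1.07) = +0.43 V, n = 10.
Overall: 2 MnO₄⁻(aq) + 16 H⁺(aq) + 10 Br⁻(aq) → 2 Mn²⁺(aq) + 8 H₂O(l) + 5 Br₂(l)
Q = [Mn²⁺]^2 / ([MnO₄⁻]^2·[H⁺]^16·[Br⁻]^10); log Q = 36.867.
E = E° − (0.0592/n) log Q = +0.43 − (0.0592/10)(36.867) = +0.212 V.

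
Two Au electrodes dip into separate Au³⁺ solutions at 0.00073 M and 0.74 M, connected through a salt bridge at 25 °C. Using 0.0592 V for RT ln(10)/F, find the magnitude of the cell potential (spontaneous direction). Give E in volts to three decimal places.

+0.059 V

For a concentration cell E°cell = 0. The 0.74 M side is the cathode (reduction is favoured where [Au³⁺] is higher).
With n = 3, E = −(0.0592/3) log([Au³⁺]ₐₙ/[Au³⁺]꜀ₐₜ) = −(0.0592/3) log(0.00073/0.74) = −(0.0592/3)(-3.006) = +0.059 V.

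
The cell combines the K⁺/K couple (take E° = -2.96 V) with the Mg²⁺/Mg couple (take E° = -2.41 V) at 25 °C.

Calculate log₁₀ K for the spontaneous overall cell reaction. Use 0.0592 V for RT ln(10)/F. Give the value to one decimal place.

Cathode: Mg²⁺/Mg; anode: K⁺/K. E°cell = +0.55 V, n = 2.
log K = nE°cell / 0.0592 = (2)(+0.55) / 0.0592 = 18.6.

18.6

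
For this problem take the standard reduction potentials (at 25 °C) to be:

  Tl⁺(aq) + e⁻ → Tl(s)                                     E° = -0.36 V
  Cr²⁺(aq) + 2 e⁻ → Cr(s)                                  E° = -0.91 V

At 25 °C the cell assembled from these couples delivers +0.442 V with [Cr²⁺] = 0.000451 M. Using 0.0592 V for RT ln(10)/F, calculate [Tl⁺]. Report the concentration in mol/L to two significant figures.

Tl⁺/Tl is the cathode, Cr²⁺/Cr the anode: E°cell = +0.55 V, n = 2.
Overall reaction: 2 Tl⁺(aq) + Cr(s) → 2 Tl(s) + Cr²⁺(aq); Q = [Cr²⁺]^1/[Tl⁺]^2.
From E = E° − (0.0592/n) log Q: log Q = (E° − E)·n/0.0592 = (+0.55 − (+0.442))·2/0.0592 = 3.6486.
So 2·log[Tl⁺] = 1·log(0.000451) − log Q = -3.3458 − (3.6486) = -6.9944; log[Tl⁺] = -6.9944 / 2 = -3.4972; [Tl⁺] = 10^(-3.4972) ≈ 0.00032 M.

0.00032 M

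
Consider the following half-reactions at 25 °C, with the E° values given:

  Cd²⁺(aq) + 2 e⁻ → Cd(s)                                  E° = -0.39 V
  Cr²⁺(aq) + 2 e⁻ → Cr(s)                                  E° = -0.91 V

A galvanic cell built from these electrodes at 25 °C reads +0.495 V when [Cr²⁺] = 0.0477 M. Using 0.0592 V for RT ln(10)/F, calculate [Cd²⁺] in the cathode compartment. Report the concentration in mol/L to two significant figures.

0.0068 M

Cd²⁺/Cd is the cathode, Cr²⁺/Cr the anode: E°cell = +0.52 V, n = 2.
Overall reaction: Cd²⁺(aq) + Cr(s) → Cd(s) + Cr²⁺(aq); Q = [Cr²⁺]^1/[Cd²⁺]^1.
From E = E° − (0.0592/n) log Q: log Q = (E° − E)·n/0.0592 = (+0.52 − (+0.495))·2/0.0592 = 0.8446.
So 1·log[Cd²⁺] = 1·log(0.0477) − log Q = -1.3215 − (0.8446) = -2.1661; [Cd²⁺] = 10^(-2.1661) ≈ 0.0068 M.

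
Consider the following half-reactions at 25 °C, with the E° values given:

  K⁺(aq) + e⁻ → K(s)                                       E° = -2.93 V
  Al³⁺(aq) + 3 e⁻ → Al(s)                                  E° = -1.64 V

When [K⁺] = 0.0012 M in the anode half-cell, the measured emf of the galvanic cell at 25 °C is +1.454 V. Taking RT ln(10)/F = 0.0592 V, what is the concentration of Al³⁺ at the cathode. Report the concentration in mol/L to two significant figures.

0.35 M

Al³⁺/Al is the cathode, K⁺/K the anode: E°cell = +1.29 V, n = 3.
Overall reaction: Al³⁺(aq) + 3 K(s) → Al(s) + 3 K⁺(aq); Q = [K⁺]^3/[Al³⁺]^1.
From E = E° − (0.0592/n) log Q: log Q = (E° − E)·n/0.0592 = (+1.29 − (+1.454))·3/0.0592 = -8.3108.
So 1·log[Al³⁺] = 3·log(0.0012) − log Q = -8.7625 − (-8.3108) = -0.4517; [Al³⁺] = 10^(-0.4517) ≈ 0.35 M.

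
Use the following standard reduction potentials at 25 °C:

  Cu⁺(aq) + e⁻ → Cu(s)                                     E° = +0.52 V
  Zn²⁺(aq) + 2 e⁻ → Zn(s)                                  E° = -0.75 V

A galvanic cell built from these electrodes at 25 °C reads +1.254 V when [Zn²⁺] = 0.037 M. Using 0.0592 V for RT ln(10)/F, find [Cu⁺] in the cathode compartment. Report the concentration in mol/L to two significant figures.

0.10 M

Cu⁺/Cu is the cathode, Zn²⁺/Zn the anode: E°cell = +1.27 V, n = 2.
Overall reaction: 2 Cu⁺(aq) + Zn(s) → 2 Cu(s) + Zn²⁺(aq); Q = [Zn²⁺]^1/[Cu⁺]^2.
From E = E° − (0.0592/n) log Q: log Q = (E° − E)·n/0.0592 = (+1.27 − (+1.254))·2/0.0592 = 0.5405.
So 2·log[Cu⁺] = 1·log(0.037) − log Q = -1.4318 − (0.5405) = -1.9723; log[Cu⁺] = -1.9723 / 2 = -0.9861; [Cu⁺] = 10^(-0.9861) ≈ 0.10 M.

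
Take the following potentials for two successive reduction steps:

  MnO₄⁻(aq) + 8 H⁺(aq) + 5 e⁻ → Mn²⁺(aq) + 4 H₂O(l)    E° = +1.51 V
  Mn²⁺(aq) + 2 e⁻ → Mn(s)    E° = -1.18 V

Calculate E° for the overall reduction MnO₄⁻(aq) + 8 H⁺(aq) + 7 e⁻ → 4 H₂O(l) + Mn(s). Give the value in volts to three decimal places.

Since ΔG° = −nFE° is additive over sequential reductions, n₃E°₃ = n₁E°₁ + n₂E°₂.
E°₃ = (5×+1.51 + 2×-1.18) / 7 = (+5.190) / 7 = +0.741 V.

+0.741 V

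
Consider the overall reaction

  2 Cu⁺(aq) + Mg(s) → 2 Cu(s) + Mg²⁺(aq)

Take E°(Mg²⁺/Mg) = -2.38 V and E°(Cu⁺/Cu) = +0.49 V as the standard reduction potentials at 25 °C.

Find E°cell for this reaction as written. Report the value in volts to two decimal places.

The Cu⁺/Cu couple has the higher reduction potential, so it is the cathode; Mg²⁺/Mg is oxidised at the anode.
E°cell = E°(cathode) − E°(anode) = (+0.49) − (-2.38) = +2.87 V.

+2.87 V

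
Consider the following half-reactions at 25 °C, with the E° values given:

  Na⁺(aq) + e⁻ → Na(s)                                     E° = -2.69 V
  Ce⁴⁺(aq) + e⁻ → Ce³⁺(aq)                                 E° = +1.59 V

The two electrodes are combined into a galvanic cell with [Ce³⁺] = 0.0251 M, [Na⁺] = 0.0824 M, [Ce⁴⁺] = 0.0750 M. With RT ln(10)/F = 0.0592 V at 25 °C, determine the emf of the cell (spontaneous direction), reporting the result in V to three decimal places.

Ce⁴⁺/Ce³⁺ is the cathode (higher E°), Na⁺/Na the anode: E°cell = +1.59 − (-2.69) = +4.28 V, n = 1.
Overall: Ce⁴⁺(aq) + Na(s) → Ce³⁺(aq) + Na⁺(aq)
Q = [Ce³⁺]·[Na⁺] / ([Ce⁴⁺]); log Q = -1.559.
E = E° − (0.0592/n) log Q = +4.28 − (0.0592/1)(-1.559) = +4.372 V.

+4.372 V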